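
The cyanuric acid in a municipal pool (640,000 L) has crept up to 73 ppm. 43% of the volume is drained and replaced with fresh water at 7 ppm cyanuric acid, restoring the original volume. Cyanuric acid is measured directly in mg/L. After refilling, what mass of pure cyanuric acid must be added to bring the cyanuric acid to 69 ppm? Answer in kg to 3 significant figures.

15.6 kg

After draining 43% and refilling: 73 × 0.57 + 7 × 0.43 = 44.62 ppm.
Deficit to target: 69 − 44.62 = 24.38 mg/L.
Mass: 24.38 mg/L × 640,000 L = 15,600 g cyanuric acid.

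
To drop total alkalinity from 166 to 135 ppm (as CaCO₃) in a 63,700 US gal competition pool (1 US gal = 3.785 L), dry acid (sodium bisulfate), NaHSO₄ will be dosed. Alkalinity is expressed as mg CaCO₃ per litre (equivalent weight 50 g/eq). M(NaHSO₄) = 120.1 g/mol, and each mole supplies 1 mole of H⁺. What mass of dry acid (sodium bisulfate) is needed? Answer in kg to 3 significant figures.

18.0 kg

Volume: 63,700 US gal × 3.785 L/gal = 241,104 L.
Alkalinity to neutralize: (166 − 135) = 31 mg/L as CaCO₃ × 241,104 L = 7474 g as CaCO₃.
Equivalents of H⁺ required: 7474 ÷ 50 g/eq = 149.5 eq = 149.5 mol NaHSO₄.
Mass of NaHSO₄: 149.5 × 120.1 = 17,950 g.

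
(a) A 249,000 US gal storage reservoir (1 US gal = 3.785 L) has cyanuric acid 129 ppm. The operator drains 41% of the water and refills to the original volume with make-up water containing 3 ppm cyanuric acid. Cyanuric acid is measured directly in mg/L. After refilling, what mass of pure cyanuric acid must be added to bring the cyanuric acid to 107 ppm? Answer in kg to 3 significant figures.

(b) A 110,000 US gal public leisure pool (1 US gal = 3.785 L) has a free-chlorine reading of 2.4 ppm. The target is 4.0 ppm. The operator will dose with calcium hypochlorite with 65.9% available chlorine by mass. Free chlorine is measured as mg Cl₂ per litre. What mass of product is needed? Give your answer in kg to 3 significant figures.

(a) Volume: 249,000 US gal × 3.785 L/gal = 942,465 L.
(a) After draining 41% and refilling: 129 × 0.59 + 3 × 0.41 = 77.34 ppm.
(a) Deficit to target: 107 − 77.34 = 29.66 mg/L.
(a) Mass: 29.66 mg/L × 942,465 L = 27,950 g cyanuric acid.

(b) Volume: 110,000 US gal × 3.785 L/gal = 416,350 L.
(b) Chlorine deficit: 4.0 − 2.4 = 1.6 ppm = 1.6 mg/L as Cl₂.
(b) Cl₂ equivalent needed: 1.6 mg/L × 416,350 L = 666,200 mg = 666.2 g.
(b) Product at 65.9% available chlorine: 666.2 / 0.659 = 1011 g.

(a) 28.0 kg; (b) 1.01 kg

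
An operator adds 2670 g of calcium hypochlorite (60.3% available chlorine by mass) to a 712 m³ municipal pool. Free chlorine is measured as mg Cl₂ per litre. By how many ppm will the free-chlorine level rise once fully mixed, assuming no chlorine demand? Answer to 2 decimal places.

2.26 ppm

Volume: 712 m³ = 712,000 L.
Available chlorine delivered: 2670 g × 0.603 = 1610 g as Cl₂.
Concentration rise: 1610 g / 712,000 L = 2.261 mg/L = 2.26 ppm.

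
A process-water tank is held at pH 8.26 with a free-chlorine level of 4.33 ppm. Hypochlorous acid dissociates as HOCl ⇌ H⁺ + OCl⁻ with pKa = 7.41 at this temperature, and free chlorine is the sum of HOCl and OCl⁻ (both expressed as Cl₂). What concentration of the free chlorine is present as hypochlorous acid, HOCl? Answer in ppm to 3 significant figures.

0.536 ppm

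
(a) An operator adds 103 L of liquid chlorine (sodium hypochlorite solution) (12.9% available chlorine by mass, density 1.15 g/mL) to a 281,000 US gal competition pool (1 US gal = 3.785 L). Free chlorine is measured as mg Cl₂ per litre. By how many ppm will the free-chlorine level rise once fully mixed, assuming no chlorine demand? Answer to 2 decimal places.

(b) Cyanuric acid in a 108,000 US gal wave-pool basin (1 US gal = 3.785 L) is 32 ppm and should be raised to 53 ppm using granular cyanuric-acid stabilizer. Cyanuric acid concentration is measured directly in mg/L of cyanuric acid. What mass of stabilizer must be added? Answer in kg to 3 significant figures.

(a) Volume: 281,000 US gal × 3.785 L/gal = 1,063,585 L.
(a) Mass of solution: 103 L × 1000 mL/L × 1.15 g/mL = 118,400 g.
(a) Available chlorine delivered: 118,400 g × 0.129 = 15,280 g as Cl₂.
(a) Concentration rise: 15,280 g / 1,063,585 L = 14.37 mg/L = 14.37 ppm.

(b) Volume: 108,000 US gal × 3.785 L/gal = 408,780 L.
(b) CYA to add: (53 − 32) = 21 mg/L × 408,780 L = 8584 g cyanuric acid.

(a) 14.37 ppm; (b) 8.58 kg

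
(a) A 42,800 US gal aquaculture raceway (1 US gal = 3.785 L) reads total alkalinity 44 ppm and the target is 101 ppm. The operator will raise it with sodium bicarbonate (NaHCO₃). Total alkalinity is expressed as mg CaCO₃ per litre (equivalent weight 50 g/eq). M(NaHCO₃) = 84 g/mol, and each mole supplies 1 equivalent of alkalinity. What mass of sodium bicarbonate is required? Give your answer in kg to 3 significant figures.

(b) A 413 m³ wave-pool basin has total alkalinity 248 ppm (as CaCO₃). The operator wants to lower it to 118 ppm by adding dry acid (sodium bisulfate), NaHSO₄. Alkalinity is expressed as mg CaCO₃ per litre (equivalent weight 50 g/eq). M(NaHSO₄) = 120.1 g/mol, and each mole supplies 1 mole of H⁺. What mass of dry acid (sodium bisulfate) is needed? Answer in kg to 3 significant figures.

(a) 15.5 kg; (b) 129 kg

(a) Volume: 42,800 US gal × 3.785 L/gal = 161,998 L.
(a) Alkalinity to add: (101 − 44) = 57 mg/L as CaCO₃ × 161,998 L = 9234 g as CaCO₃.
(a) Equivalents: 9234 g ÷ 50 g/eq = 184.7 eq.
(a) NaHCO₃ supplies 1 eq per mole → 184.7 mol.
(a) Mass: 184.7 mol × 84 g/mol = 15,510 g.

(b) Volume: 413 m³ = 413,000 L.
(b) Alkalinity to neutralize: (248 − 118) = 130 mg/L as CaCO₃ × 413,000 L = 53,690 g as CaCO₃.
(b) Equivalents of H⁺ required: 53,690 ÷ 50 g/eq = 1074 eq = 1074 mol NaHSO₄.
(b) Mass of NaHSO₄: 1074 × 120.1 = 129,000 g.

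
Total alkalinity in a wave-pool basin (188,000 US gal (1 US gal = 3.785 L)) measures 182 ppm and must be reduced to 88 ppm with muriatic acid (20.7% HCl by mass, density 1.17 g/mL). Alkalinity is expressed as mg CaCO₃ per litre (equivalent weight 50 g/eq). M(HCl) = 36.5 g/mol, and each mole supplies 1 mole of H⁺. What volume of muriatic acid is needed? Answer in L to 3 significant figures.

Volume: 188,000 US gal × 3.785 L/gal = 711,580 L.
Alkalinity to neutralize: (182 − 88) = 94 mg/L as CaCO₃ × 711,580 L = 66,890 g as CaCO₃.
Equivalents of H⁺ required: 66,890 ÷ 50 g/eq = 1338 eq = 1338 mol HCl.
Mass of HCl: 1338 × 36.5 = 48,830 g.
Mass of 20.7% solution: 48,830 / 0.207 = 235,900 g.
Volume: 235,900 g ÷ 1.17 g/mL = 201,600 mL.

202 L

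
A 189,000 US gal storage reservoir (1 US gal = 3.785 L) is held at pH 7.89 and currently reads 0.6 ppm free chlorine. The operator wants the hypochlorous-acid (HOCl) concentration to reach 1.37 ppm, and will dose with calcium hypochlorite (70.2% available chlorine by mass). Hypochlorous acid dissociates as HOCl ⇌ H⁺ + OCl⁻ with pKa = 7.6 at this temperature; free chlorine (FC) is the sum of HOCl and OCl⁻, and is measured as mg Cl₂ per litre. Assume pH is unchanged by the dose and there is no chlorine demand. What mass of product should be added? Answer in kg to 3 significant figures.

Volume: 189,000 US gal × 3.785 L/gal = 715,365 L.
[OCl⁻]/[HOCl] = 10^(pH − pKa) = 10^(7.89 − 7.6) = 1.95; fraction as HOCl = 1/(1 + 1.95) = 0.339.
Free chlorine required for 1.37 ppm HOCl: 1.37 / 0.339 = 4.041 ppm.
FC to add: 4.041 − 0.6 = 3.441 mg/L as Cl₂.
Cl₂ equivalent: 3.441 mg/L × 715,365 L = 2462 g.
Product at 70.2% available Cl: 2462 / 0.702 = 3507 g.

3.51 kg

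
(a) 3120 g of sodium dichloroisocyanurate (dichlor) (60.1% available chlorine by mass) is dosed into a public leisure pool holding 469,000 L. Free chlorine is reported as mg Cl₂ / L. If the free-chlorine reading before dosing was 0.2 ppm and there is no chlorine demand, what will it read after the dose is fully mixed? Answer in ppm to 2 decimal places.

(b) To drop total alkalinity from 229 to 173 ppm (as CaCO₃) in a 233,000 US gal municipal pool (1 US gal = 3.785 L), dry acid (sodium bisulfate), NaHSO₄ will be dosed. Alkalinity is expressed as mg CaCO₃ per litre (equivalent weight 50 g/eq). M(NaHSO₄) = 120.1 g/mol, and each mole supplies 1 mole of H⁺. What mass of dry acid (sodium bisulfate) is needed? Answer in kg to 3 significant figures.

(a) Available chlorine delivered: 3120 g × 0.601 = 1875 g as Cl₂.
(a) Concentration rise: 1875 g / 469,000 L = 3.998 mg/L = 4.00 ppm.
(a) Final FC: 0.2 + 4.00 = 4.20 ppm.

(b) Volume: 233,000 US gal × 3.785 L/gal = 881,905 L.
(b) Alkalinity to neutralize: (229 − 173) = 56 mg/L as CaCO₃ × 881,905 L = 49,390 g as CaCO₃.
(b) Equivalents of H⁺ required: 49,390 ÷ 50 g/eq = 987.7 eq = 987.7 mol NaHSO₄.
(b) Mass of NaHSO₄: 987.7 × 120.1 = 118,600 g.

(a) 4.20 ppm; (b) 119 kg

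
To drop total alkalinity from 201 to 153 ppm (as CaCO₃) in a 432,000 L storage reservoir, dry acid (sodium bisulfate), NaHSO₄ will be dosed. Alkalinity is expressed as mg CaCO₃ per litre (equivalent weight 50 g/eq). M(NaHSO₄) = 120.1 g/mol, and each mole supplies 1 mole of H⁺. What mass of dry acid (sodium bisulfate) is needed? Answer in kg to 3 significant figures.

Alkalinity to neutralize: (201 − 153) = 48 mg/L as CaCO₃ × 432,000 L = 20,740 g as CaCO₃.
Equivalents of H⁺ required: 20,740 ÷ 50 g/eq = 414.7 eq = 414.7 mol NaHSO₄.
Mass of NaHSO₄: 414.7 × 120.1 = 49,810 g.

49.8 kg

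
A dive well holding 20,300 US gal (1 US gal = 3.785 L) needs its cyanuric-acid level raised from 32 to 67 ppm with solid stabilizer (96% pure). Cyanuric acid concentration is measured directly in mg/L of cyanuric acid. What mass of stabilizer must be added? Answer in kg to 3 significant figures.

2.80 kg

Volume: 20,300 US gal × 3.785 L/gal = 76,836 L.
CYA to add: (67 − 32) = 35 mg/L × 76,836 L = 2689 g cyanuric acid.
At 96% purity: 2689 / 0.96 = 2801 g product.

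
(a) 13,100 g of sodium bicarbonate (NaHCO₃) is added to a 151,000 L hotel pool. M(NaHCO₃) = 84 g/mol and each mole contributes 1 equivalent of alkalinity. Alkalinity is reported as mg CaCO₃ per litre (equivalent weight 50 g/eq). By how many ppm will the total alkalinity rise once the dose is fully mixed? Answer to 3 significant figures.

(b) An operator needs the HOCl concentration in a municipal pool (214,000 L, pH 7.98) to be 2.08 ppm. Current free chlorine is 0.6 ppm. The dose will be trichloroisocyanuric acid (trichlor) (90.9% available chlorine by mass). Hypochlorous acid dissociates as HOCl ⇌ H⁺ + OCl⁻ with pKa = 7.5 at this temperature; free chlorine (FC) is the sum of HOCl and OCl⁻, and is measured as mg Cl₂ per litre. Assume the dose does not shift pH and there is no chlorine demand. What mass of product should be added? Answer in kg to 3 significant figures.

(a) 51.6 ppm; (b) 1.83 kg

(a) Moles of NaHCO₃: 13,100 g ÷ 84 g/mol = 156 mol → 156 eq of alkalinity.
(a) As CaCO₃: 156 eq × 50 g/eq = 7798 g.
(a) Rise: 7798 g / 151,000 L × 1000 = 51.64 mg/L.

(b) [OCl⁻]/[HOCl] = 10^(pH − pKa) = 10^(7.98 − 7.5) = 3.02; fraction as HOCl = 1/(1 + 3.02) = 0.2488.
(b) Free chlorine required for 2.08 ppm HOCl: 2.08 / 0.2488 = 8.361 ppm.
(b) FC to add: 8.361 − 0.6 = 7.761 mg/L as Cl₂.
(b) Cl₂ equivalent: 7.761 mg/L × 214,000 L = 1661 g.
(b) Product at 90.9% available Cl: 1661 / 0.909 = 1827 g.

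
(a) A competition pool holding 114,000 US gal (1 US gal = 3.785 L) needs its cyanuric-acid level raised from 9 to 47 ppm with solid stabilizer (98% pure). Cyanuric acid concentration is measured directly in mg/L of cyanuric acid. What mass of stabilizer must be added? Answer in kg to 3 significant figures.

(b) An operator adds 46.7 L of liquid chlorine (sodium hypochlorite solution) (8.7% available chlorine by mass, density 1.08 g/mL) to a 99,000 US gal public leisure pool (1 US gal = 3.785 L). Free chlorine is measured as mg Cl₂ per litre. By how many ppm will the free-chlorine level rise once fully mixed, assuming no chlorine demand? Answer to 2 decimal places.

(a) 16.7 kg; (b) 11.71 ppm

(a) Volume: 114,000 US gal × 3.785 L/gal = 431,490 L.
(a) CYA to add: (47 − 9) = 38 mg/L × 431,490 L = 16,400 g cyanuric acid.
(a) At 98% purity: 16,400 / 0.98 = 16,730 g product.

(b) Volume: 99,000 US gal × 3.785 L/gal = 374,715 L.
(b) Mass of solution: 46.7 L × 1000 mL/L × 1.08 g/mL = 50,440 g.
(b) Available chlorine delivered: 50,440 g × 0.087 = 4388 g as Cl₂.
(b) Concentration rise: 4388 g / 374,715 L = 11.71 mg/L = 11.71 ppm.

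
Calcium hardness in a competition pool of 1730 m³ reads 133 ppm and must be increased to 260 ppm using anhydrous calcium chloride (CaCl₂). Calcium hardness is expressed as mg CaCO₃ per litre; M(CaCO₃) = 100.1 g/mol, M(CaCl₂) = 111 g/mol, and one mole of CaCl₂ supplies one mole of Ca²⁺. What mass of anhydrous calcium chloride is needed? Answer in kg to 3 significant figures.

244 kg

Volume: 1730 m³ = 1,730,000 L.
Hardness to add: (260 − 133) = 127 mg/L as CaCO₃ × 1,730,000 L = 219,700 g as CaCO₃.
Moles of Ca²⁺ (1 mol Ca²⁺ ≡ 1 mol CaCO₃): 219,700 / 100.1 g/mol = 2195 mol.
Mass of CaCl₂: 2195 × 111 = 243,600 g.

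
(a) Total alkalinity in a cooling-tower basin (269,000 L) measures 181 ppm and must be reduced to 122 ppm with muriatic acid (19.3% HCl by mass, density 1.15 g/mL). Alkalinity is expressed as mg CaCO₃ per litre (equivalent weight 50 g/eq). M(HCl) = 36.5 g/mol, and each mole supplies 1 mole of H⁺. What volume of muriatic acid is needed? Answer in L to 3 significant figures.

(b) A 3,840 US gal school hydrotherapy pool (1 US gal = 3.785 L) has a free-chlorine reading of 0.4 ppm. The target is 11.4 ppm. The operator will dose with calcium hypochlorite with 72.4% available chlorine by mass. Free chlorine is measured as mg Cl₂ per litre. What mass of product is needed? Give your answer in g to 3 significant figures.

(a) 52.2 L; (b) 221 g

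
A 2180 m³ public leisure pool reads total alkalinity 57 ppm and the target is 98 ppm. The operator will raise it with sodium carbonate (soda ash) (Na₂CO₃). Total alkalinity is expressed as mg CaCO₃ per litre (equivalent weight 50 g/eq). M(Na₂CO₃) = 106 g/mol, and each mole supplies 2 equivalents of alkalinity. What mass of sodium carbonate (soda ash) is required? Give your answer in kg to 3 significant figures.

Volume: 2180 m³ = 2,180,000 L.
Alkalinity to add: (98 − 57) = 41 mg/L as CaCO₃ × 2,180,000 L = 89,380 g as CaCO₃.
Equivalents: 89,380 g ÷ 50 g/eq = 1788 eq.
Each mole of Na₂CO₃ supplies 2 eq, so 1788 / 2 = 893.8 mol.
Mass: 893.8 mol × 106 g/mol = 94,740 g.

94.7 kg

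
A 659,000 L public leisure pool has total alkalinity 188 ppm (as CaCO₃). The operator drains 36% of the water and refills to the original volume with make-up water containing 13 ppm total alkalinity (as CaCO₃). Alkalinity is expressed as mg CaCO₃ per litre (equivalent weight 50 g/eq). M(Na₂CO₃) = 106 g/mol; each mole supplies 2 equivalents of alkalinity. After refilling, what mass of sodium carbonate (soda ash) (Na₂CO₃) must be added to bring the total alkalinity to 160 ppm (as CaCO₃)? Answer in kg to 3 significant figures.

24.4 kg

After draining 36% and refilling: 188 × 0.64 + 13 × 0.36 = 125 ppm.
Deficit to target: 160 − 125 = 35 mg/L.
As CaCO₃: 35 mg/L × 659,000 L = 23,060 g; ÷ 50 g/eq ÷ 2 = 230.7 mol Na₂CO₃.
Mass: 230.7 × 106 = 24,450 g.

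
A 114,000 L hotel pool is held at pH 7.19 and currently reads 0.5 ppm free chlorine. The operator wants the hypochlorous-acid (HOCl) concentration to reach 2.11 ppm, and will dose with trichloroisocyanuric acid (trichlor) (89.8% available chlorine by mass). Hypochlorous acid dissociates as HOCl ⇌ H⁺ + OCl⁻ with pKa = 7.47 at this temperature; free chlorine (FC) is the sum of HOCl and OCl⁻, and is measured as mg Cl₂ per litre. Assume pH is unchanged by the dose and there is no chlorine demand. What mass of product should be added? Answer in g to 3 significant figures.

[OCl⁻]/[HOCl] = 10^(pH − pKa) = 10^(7.19 − 7.47) = 0.5248; fraction as HOCl = 1/(1 + 0.5248) = 0.6558.
Free chlorine required for 2.11 ppm HOCl: 2.11 / 0.6558 = 3.217 ppm.
FC to add: 3.217 − 0.5 = 2.717 mg/L as Cl₂.
Cl₂ equivalent: 2.717 mg/L × 114,000 L = 309.8 g.
Product at 89.8% available Cl: 309.8 / 0.898 = 345 g.

345 g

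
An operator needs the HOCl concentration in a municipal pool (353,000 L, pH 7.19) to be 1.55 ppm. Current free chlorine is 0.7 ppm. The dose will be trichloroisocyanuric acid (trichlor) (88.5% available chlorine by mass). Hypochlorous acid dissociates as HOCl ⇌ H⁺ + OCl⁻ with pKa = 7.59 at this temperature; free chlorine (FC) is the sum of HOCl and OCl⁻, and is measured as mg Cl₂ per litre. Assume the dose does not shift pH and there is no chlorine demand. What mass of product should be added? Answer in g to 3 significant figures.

585 g

[OCl⁻]/[HOCl] = 10^(pH − pKa) = 10^(7.19 − 7.59) = 0.3981; fraction as HOCl = 1/(1 + 0.3981) = 0.7153.
Free chlorine required for 1.55 ppm HOCl: 1.55 / 0.7153 = 2.167 ppm.
FC to add: 2.167 − 0.7 = 1.467 mg/L as Cl₂.
Cl₂ equivalent: 1.467 mg/L × 353,000 L = 517.9 g.
Product at 88.5% available Cl: 517.9 / 0.885 = 585.2 g.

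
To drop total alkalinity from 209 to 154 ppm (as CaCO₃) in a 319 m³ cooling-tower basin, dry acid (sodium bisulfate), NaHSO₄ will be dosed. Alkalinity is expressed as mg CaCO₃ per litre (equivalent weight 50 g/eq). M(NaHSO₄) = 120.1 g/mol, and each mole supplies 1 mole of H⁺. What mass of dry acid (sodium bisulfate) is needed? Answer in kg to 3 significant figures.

Volume: 319 m³ = 319,000 L.
Alkalinity to neutralize: (209 − 154) = 55 mg/L as CaCO₃ × 319,000 L = 17,540 g as CaCO₃.
Equivalents of H⁺ required: 17,540 ÷ 50 g/eq = 350.9 eq = 350.9 mol NaHSO₄.
Mass of NaHSO₄: 350.9 × 120.1 = 42,140 g.

42.1 kg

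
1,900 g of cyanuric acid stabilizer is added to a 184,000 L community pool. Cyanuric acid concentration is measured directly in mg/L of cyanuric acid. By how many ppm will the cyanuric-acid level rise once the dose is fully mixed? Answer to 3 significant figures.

10.3 ppm

Rise: 1,900 g / 184,000 L × 1000 = 10.33 mg/L.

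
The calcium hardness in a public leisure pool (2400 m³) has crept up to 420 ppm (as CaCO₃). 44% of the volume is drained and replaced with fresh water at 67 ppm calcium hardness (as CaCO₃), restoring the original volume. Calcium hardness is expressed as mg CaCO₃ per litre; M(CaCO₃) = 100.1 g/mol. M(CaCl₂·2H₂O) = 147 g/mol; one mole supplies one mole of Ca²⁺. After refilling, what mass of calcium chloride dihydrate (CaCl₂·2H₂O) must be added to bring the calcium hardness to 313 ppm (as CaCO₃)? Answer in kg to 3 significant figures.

170 kg

Volume: 2400 m³ = 2,400,000 L.
After draining 44% and refilling: 420 × 0.56 + 67 × 0.44 = 264.68 ppm.
Deficit to target: 313 − 264.68 = 48.32 mg/L.
As CaCO₃: 48.32 mg/L × 2,400,000 L = 116,000 g; ÷ 100.1 = 1159 mol Ca²⁺.
Mass: 1159 × 147 = 170,300 g.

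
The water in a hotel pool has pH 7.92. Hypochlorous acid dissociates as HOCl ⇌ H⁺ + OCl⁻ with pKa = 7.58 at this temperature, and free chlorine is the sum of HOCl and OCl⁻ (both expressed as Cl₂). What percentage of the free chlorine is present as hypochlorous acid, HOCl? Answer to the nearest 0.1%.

[OCl⁻]/[HOCl] = 10^(pH − pKa) = 10^(7.92 − 7.58) = 10^0.34 = 2.188.
Fraction as HOCl = 1 / (1 + 2.188) = 0.3137.

31.4%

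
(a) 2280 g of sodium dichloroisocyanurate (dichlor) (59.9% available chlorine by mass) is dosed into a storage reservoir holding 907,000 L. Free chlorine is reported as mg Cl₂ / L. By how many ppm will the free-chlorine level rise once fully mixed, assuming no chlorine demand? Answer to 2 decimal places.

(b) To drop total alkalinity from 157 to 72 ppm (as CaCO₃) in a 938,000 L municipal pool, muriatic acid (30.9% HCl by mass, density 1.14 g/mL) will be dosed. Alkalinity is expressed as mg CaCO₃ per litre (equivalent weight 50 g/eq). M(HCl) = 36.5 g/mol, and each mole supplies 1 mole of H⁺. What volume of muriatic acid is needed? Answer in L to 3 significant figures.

(a) Available chlorine delivered: 2280 g × 0.599 = 1366 g as Cl₂.
(a) Concentration rise: 1366 g / 907,000 L = 1.506 mg/L = 1.51 ppm.

(b) Alkalinity to neutralize: (157 − 72) = 85 mg/L as CaCO₃ × 938,000 L = 79,730 g as CaCO₃.
(b) Equivalents of H⁺ required: 79,730 ÷ 50 g/eq = 1595 eq = 1595 mol HCl.
(b) Mass of HCl: 1595 × 36.5 = 58,200 g.
(b) Mass of 30.9% solution: 58,200 / 0.309 = 188,400 g.
(b) Volume: 188,400 g ÷ 1.14 g/mL = 165,200 mL.

(a) 1.51 ppm; (b) 165 L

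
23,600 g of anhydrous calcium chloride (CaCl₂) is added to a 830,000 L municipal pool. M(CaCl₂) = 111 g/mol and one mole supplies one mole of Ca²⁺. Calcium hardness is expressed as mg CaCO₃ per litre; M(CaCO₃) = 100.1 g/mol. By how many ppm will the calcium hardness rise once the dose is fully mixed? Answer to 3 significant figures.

Moles of Ca²⁺: 23,600 g ÷ 111 g/mol = 212.6 mol.
As CaCO₃: 212.6 mol × 100.1 g/mol = 21,280 g.
Rise: 21,280 g / 830,000 L × 1000 = 25.64 mg/L.

25.6 ppm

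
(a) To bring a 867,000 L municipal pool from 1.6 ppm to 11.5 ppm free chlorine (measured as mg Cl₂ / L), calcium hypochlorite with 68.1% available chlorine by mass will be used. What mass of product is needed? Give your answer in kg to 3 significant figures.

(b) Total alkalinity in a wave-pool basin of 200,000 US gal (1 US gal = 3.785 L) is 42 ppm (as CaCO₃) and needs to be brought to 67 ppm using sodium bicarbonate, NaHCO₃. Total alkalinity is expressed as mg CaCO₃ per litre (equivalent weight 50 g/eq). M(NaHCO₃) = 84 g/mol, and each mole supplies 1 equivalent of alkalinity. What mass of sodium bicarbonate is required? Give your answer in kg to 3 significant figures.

(a) 12.6 kg; (b) 31.8 kg

(a) Chlorine deficit: 11.5 − 1.6 = 9.9 ppm = 9.9 mg/L as Cl₂.
(a) Cl₂ equivalent needed: 9.9 mg/L × 867,000 L = 8,583,000 mg = 8583 g.
(a) Product at 68.1% available chlorine: 8583 / 0.681 = 12,600 g.

(b) Volume: 200,000 US gal × 3.785 L/gal = 757,000 L.
(b) Alkalinity to add: (67 − 42) = 25 mg/L as CaCO₃ × 757,000 L = 18,920 g as CaCO₃.
(b) Equivalents: 18,920 g ÷ 50 g/eq = 378.5 eq.
(b) NaHCO₃ supplies 1 eq per mole → 378.5 mol.
(b) Mass: 378.5 mol × 84 g/mol = 31,790 g.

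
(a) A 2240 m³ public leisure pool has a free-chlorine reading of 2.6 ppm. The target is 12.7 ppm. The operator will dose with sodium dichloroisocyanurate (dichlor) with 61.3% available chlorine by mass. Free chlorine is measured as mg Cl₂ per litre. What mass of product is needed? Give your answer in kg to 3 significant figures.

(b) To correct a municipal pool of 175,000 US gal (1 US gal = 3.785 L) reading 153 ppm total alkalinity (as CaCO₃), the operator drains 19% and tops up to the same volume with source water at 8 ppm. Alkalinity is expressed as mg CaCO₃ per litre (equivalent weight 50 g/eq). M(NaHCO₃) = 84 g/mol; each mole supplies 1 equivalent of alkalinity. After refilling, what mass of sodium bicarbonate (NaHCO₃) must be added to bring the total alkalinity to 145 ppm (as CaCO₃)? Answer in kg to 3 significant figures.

(a) 36.9 kg; (b) 21.8 kg

(a) Volume: 2240 m³ = 2,240,000 L.
(a) Chlorine deficit: 12.7 − 2.6 = 10.1 ppm = 10.1 mg/L as Cl₂.
(a) Cl₂ equivalent needed: 10.1 mg/L × 2,240,000 L = 22,620,000 mg = 22,620 g.
(a) Product at 61.3% available chlorine: 22,620 / 0.613 = 36,910 g.

(b) Volume: 175,000 US gal × 3.785 L/gal = 662,375 L.
(b) After draining 19% and refilling: 153 × 0.81 + 8 × 0.19 = 125.45 ppm.
(b) Deficit to target: 145 − 125.45 = 19.55 mg/L.
(b) As CaCO₃: 19.55 mg/L × 662,375 L = 12,950 g; ÷ 50 g/eq ÷ 1 = 259 mol NaHCO₃.
(b) Mass: 259 × 84 = 21,760 g.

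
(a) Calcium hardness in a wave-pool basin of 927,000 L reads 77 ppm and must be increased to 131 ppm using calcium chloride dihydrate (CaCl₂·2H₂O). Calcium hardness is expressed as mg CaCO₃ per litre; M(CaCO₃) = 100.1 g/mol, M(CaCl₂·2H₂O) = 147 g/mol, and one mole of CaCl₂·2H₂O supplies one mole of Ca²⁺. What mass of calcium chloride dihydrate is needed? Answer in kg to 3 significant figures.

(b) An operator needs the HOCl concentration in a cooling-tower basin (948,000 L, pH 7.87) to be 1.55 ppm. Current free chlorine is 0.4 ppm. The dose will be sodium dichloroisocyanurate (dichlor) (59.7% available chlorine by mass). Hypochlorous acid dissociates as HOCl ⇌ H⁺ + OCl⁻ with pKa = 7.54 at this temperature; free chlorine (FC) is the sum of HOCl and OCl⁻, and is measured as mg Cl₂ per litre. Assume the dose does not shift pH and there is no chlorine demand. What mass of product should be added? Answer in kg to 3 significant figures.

(a) 73.5 kg; (b) 7.09 kg

(a) Hardness to add: (131 − 77) = 54 mg/L as CaCO₃ × 927,000 L = 50,060 g as CaCO₃.
(a) Moles of Ca²⁺ (1 mol Ca²⁺ ≡ 1 mol CaCO₃): 50,060 / 100.1 g/mol = 500.1 mol.
(a) Mass of CaCl₂·2H₂O: 500.1 × 147 = 73,510 g.

(b) [OCl⁻]/[HOCl] = 10^(pH − pKa) = 10^(7.87 − 7.54) = 2.138; fraction as HOCl = 1/(1 + 2.138) = 0.3187.
(b) Free chlorine required for 1.55 ppm HOCl: 1.55 / 0.3187 = 4.864 ppm.
(b) FC to add: 4.864 − 0.4 = 4.464 mg/L as Cl₂.
(b) Cl₂ equivalent: 4.464 mg/L × 948,000 L = 4232 g.
(b) Product at 59.7% available Cl: 4232 / 0.597 = 7088 g.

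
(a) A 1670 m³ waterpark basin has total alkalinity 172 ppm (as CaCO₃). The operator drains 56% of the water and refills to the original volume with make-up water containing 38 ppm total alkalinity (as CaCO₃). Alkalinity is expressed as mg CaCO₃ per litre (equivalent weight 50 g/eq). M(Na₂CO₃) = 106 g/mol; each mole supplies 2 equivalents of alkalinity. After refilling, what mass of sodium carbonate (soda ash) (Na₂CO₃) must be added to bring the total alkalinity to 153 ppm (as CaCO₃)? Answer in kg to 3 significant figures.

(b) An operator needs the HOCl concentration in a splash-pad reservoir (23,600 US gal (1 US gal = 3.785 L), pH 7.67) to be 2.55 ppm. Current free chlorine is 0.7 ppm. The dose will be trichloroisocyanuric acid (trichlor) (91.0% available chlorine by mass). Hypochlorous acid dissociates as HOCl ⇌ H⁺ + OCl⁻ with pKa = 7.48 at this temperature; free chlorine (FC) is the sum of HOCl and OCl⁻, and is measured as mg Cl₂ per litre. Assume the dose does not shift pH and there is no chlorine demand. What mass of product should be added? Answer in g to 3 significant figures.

(a) Volume: 1670 m³ = 1,670,000 L.
(a) After draining 56% and refilling: 172 × 0.44 + 38 × 0.56 = 96.96 ppm.
(a) Deficit to target: 153 − 96.96 = 56.04 mg/L.
(a) As CaCO₃: 56.04 mg/L × 1,670,000 L = 93,590 g; ÷ 50 g/eq ÷ 2 = 935.9 mol Na₂CO₃.
(a) Mass: 935.9 × 106 = 99,200 g.

(b) Volume: 23,600 US gal × 3.785 L/gal = 89,326 L.
(b) [OCl⁻]/[HOCl] = 10^(pH − pKa) = 10^(7.67 − 7.48) = 1.549; fraction as HOCl = 1/(1 + 1.549) = 0.3923.
(b) Free chlorine required for 2.55 ppm HOCl: 2.55 / 0.3923 = 6.499 ppm.
(b) FC to add: 6.499 − 0.7 = 5.799 mg/L as Cl₂.
(b) Cl₂ equivalent: 5.799 mg/L × 89,326 L = 518 g.
(b) Product at 91.0% available Cl: 518 / 0.91 = 569.3 g.

(a) 99.2 kg; (b) 569 g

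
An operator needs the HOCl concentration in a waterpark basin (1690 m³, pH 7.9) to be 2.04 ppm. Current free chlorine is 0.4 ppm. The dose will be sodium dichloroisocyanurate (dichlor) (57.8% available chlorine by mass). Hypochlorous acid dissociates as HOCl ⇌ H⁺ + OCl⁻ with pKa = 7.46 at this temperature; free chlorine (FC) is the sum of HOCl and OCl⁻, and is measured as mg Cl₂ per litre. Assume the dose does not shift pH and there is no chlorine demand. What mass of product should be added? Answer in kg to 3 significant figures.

21.2 kg

Volume: 1690 m³ = 1,690,000 L.
[OCl⁻]/[HOCl] = 10^(pH − pKa) = 10^(7.9 − 7.46) = 2.754; fraction as HOCl = 1/(1 + 2.754) = 0.2664.
Free chlorine required for 2.04 ppm HOCl: 2.04 / 0.2664 = 7.659 ppm.
FC to add: 7.659 − 0.4 = 7.259 mg/L as Cl₂.
Cl₂ equivalent: 7.259 mg/L × 1,690,000 L = 12,270 g.
Product at 57.8% available Cl: 12,270 / 0.578 = 21,220 g.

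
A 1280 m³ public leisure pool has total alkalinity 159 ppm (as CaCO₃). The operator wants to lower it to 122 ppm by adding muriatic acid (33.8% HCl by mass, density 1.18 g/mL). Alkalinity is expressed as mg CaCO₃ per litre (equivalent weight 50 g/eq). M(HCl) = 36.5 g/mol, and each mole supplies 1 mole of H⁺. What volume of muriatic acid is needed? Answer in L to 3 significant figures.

Volume: 1280 m³ = 1,280,000 L.
Alkalinity to neutralize: (159 − 122) = 37 mg/L as CaCO₃ × 1,280,000 L = 47,360 g as CaCO₃.
Equivalents of H⁺ required: 47,360 ÷ 50 g/eq = 947.2 eq = 947.2 mol HCl.
Mass of HCl: 947.2 × 36.5 = 34,570 g.
Mass of 33.8% solution: 34,570 / 0.338 = 102,300 g.
Volume: 102,300 g ÷ 1.18 g/mL = 86,680 mL.

86.7 L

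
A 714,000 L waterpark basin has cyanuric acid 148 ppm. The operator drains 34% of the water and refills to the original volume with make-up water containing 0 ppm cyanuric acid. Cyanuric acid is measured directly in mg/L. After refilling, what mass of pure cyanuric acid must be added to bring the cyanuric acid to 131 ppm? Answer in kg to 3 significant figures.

23.8 kg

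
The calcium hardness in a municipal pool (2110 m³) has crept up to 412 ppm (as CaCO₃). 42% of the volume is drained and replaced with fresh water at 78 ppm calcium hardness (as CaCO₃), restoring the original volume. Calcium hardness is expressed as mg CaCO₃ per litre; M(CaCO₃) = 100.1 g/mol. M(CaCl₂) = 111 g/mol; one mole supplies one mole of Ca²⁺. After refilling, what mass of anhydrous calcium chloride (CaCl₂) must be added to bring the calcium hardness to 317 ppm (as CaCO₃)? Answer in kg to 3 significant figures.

106 kg

Volume: 2110 m³ = 2,110,000 L.
After draining 42% and refilling: 412 × 0.58 + 78 × 0.42 = 271.72 ppm.
Deficit to target: 317 − 271.72 = 45.28 mg/L.
As CaCO₃: 45.28 mg/L × 2,110,000 L = 95,540 g; ÷ 100.1 = 954.5 mol Ca²⁺.
Mass: 954.5 × 111 = 105,900 g.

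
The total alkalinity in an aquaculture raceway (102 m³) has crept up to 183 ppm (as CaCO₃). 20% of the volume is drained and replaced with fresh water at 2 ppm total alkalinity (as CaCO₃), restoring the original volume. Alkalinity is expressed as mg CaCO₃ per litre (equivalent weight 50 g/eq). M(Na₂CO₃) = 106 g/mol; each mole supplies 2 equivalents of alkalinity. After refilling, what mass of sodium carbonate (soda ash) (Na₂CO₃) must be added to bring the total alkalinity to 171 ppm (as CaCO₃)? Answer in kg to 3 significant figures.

2.62 kg

Volume: 102 m³ = 102,000 L.
After draining 20% and refilling: 183 × 0.80 + 2 × 0.20 = 146.8 ppm.
Deficit to target: 171 − 146.8 = 24.2 mg/L.
As CaCO₃: 24.2 mg/L × 102,000 L = 2468 g; ÷ 50 g/eq ÷ 2 = 24.68 mol Na₂CO₃.
Mass: 24.68 × 106 = 2617 g.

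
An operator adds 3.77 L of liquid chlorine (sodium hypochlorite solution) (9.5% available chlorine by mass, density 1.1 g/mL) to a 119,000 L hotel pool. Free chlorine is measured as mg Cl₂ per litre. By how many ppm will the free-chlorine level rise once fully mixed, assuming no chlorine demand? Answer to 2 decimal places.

Mass of solution: 3.77 L × 1000 mL/L × 1.1 g/mL = 4147 g.
Available chlorine delivered: 4147 g × 0.095 = 394 g as Cl₂.
Concentration rise: 394 g / 119,000 L = 3.311 mg/L = 3.31 ppm.

3.31 ppm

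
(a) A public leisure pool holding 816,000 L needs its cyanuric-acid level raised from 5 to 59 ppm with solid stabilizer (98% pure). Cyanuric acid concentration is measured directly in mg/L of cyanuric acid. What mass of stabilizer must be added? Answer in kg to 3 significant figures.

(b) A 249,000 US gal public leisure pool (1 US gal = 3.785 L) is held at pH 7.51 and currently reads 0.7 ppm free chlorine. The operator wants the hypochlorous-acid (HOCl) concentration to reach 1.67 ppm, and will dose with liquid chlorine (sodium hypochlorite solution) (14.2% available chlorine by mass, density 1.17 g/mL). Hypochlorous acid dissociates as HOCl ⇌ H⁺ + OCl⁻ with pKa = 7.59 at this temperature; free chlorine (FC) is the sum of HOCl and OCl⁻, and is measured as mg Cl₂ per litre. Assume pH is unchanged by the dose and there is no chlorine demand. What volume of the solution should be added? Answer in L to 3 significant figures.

(a) 45.0 kg; (b) 13.4 L

(a) CYA to add: (59 − 5) = 54 mg/L × 816,000 L = 44,060 g cyanuric acid.
(a) At 98% purity: 44,060 / 0.98 = 44,960 g product.

(b) Volume: 249,000 US gal × 3.785 L/gal = 942,465 L.
(b) [OCl⁻]/[HOCl] = 10^(pH − pKa) = 10^(7.51 − 7.59) = 0.8318; fraction as HOCl = 1/(1 + 0.8318) = 0.5459.
(b) Free chlorine required for 1.67 ppm HOCl: 1.67 / 0.5459 = 3.059 ppm.
(b) FC to add: 3.059 − 0.7 = 2.359 mg/L as Cl₂.
(b) Cl₂ equivalent: 2.359 mg/L × 942,465 L = 2223 g.
(b) Product at 14.2% available Cl: 2223 / 0.142 = 15,660 g.
(b) Volume: 15,660 g ÷ 1.17 g/mL = 13,380 mL.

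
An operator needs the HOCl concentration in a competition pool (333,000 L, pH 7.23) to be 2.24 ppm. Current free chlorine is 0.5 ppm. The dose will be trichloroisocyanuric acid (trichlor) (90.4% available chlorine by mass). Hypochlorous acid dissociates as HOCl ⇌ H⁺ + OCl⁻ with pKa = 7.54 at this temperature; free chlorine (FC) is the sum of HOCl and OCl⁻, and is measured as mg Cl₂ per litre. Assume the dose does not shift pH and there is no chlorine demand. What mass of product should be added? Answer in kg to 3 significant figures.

1.05 kg

[OCl⁻]/[HOCl] = 10^(pH − pKa) = 10^(7.23 − 7.54) = 0.4898; fraction as HOCl = 1/(1 + 0.4898) = 0.6712.
Free chlorine required for 2.24 ppm HOCl: 2.24 / 0.6712 = 3.337 ppm.
FC to add: 3.337 − 0.5 = 2.837 mg/L as Cl₂.
Cl₂ equivalent: 2.837 mg/L × 333,000 L = 944.8 g.
Product at 90.4% available Cl: 944.8 / 0.904 = 1045 g.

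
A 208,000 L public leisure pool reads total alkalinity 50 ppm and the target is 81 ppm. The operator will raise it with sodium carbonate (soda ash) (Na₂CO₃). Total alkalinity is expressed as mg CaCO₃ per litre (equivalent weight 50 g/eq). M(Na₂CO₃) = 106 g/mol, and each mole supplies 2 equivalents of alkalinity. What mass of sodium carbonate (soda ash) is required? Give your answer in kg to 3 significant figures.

Alkalinity to add: (81 − 50) = 31 mg/L as CaCO₃ × 208,000 L = 6448 g as CaCO₃.
Equivalents: 6448 g ÷ 50 g/eq = 129 eq.
Each mole of Na₂CO₃ supplies 2 eq, so 129 / 2 = 64.48 mol.
Mass: 64.48 mol × 106 g/mol = 6835 g.

6.83 kg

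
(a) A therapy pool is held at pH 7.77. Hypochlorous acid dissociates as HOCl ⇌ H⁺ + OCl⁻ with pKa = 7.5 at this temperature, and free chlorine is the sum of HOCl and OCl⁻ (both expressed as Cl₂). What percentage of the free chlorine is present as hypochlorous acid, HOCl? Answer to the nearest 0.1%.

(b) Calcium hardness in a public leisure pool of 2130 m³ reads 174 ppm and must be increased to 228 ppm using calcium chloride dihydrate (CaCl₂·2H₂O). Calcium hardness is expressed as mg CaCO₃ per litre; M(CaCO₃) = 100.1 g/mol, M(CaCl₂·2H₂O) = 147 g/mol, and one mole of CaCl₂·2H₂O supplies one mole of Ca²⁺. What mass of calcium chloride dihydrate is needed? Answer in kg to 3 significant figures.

(a) 34.9%; (b) 169 kg

(a) [OCl⁻]/[HOCl] = 10^(pH − pKa) = 10^(7.77 − 7.5) = 10^0.27 = 1.862.
(a) Fraction as HOCl = 1 / (1 + 1.862) = 0.3494.

(b) Volume: 2130 m³ = 2,130,000 L.
(b) Hardness to add: (228 − 174) = 54 mg/L as CaCO₃ × 2,130,000 L = 115,000 g as CaCO₃.
(b) Moles of Ca²⁺ (1 mol Ca²⁺ ≡ 1 mol CaCO₃): 115,000 / 100.1 g/mol = 1149 mol.
(b) Mass of CaCl₂·2H₂O: 1149 × 147 = 168,900 g.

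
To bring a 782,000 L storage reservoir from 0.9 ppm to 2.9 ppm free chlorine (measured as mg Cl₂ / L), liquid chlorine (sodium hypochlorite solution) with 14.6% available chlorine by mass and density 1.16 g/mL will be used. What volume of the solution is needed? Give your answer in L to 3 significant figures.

Chlorine deficit: 2.9 − 0.9 = 2 ppm = 2 mg/L as Cl₂.
Cl₂ equivalent needed: 2 mg/L × 782,000 L = 1,564,000 mg = 1564 g.
Product at 14.6% available chlorine: 1564 / 0.146 = 10,710 g.
Volume at density 1.16 g/mL: 10,710 g ÷ 1.16 g/mL = 9235 mL.

9.23 L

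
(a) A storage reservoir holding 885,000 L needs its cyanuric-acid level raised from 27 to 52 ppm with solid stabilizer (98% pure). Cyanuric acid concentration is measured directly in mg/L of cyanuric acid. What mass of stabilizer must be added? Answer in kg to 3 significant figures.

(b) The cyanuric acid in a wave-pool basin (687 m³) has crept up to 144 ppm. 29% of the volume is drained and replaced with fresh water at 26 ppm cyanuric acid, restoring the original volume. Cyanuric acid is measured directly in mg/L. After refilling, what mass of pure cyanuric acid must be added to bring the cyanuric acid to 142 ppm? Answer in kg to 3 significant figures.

(a) 22.6 kg; (b) 22.1 kg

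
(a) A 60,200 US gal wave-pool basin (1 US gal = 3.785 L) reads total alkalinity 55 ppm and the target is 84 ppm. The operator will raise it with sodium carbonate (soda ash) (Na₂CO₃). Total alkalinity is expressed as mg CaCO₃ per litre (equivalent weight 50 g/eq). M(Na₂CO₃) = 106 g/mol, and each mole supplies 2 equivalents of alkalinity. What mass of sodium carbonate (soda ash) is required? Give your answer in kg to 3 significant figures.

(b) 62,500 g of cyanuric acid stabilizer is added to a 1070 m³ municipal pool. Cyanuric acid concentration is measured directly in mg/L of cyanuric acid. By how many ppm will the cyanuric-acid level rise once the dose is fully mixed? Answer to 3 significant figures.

(a) Volume: 60,200 US gal × 3.785 L/gal = 227,857 L.
(a) Alkalinity to add: (84 − 55) = 29 mg/L as CaCO₃ × 227,857 L = 6608 g as CaCO₃.
(a) Equivalents: 6608 g ÷ 50 g/eq = 132.2 eq.
(a) Each mole of Na₂CO₃ supplies 2 eq, so 132.2 / 2 = 66.08 mol.
(a) Mass: 66.08 mol × 106 g/mol = 7004 g.

(b) Volume: 1070 m³ = 1,070,000 L.
(b) Rise: 62,500 g / 1,070,000 L × 1000 = 58.41 mg/L.

(a) 7.00 kg; (b) 58.4 ppm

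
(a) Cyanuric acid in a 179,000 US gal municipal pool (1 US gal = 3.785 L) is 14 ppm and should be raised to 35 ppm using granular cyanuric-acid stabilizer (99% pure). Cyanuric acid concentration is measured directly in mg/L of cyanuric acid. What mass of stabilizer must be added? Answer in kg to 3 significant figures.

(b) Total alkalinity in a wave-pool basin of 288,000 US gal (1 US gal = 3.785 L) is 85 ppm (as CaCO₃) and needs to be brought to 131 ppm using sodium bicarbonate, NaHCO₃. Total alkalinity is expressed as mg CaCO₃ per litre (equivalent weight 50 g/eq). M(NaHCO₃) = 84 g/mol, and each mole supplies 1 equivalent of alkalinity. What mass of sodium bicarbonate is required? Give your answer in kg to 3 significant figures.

(a) 14.4 kg; (b) 84.2 kg

(a) Volume: 179,000 US gal × 3.785 L/gal = 677,515 L.
(a) CYA to add: (35 − 14) = 21 mg/L × 677,515 L = 14,230 g cyanuric acid.
(a) At 99% purity: 14,230 / 0.99 = 14,370 g product.

(b) Volume: 288,000 US gal × 3.785 L/gal = 1,090,080 L.
(b) Alkalinity to add: (131 − 85) = 46 mg/L as CaCO₃ × 1,090,080 L = 50,140 g as CaCO₃.
(b) Equivalents: 50,140 g ÷ 50 g/eq = 1003 eq.
(b) NaHCO₃ supplies 1 eq per mole → 1003 mol.
(b) Mass: 1003 mol × 84 g/mol = 84,240 g.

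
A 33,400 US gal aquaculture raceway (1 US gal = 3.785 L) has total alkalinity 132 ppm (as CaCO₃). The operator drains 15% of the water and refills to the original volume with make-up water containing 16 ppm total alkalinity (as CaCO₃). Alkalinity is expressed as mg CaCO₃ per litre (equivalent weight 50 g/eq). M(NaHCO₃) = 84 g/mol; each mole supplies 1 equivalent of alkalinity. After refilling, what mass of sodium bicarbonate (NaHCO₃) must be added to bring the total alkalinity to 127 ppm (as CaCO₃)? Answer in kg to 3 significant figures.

2.63 kg

Volume: 33,400 US gal × 3.785 L/gal = 126,419 L.
After draining 15% and refilling: 132 × 0.85 + 16 × 0.15 = 114.6 ppm.
Deficit to target: 127 − 114.6 = 12.4 mg/L.
As CaCO₃: 12.4 mg/L × 126,419 L = 1568 g; ÷ 50 g/eq ÷ 1 = 31.35 mol NaHCO₃.
Mass: 31.35 × 84 = 2634 g.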